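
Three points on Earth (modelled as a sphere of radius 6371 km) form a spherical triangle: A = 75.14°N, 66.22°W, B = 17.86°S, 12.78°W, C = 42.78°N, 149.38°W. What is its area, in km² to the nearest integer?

Side lengths (central angles): a = 2.3687, b = 0.8245, c = 1.7224 rad; semiperimeter s = 2.4578.
By l'Huilier's theorem, tan(E/4) = √[tan(s/2) tan((s−a)/2) tan((s−b)/2) tan((s−c)/2)], giving spherical excess E = 0.8917 rad.
Area = E·R² = 0.8917 × (6371)² ≈ 36195079 km².

36195079 km²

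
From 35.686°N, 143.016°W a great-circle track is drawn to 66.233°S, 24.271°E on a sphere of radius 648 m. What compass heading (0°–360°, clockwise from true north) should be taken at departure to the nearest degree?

170°

With φ₁ = 0.6228, φ₂ = -1.1560, Δλ = 2.9197 rad, the forward-azimuth formula gives
θ = atan2( sin Δλ cos φ₂ , cos φ₁ sin φ₂ − sin φ₁ cos φ₂ cos Δλ ) = atan2(0.0887, -0.5140) = 170.21°.
So the initial bearing is 170°.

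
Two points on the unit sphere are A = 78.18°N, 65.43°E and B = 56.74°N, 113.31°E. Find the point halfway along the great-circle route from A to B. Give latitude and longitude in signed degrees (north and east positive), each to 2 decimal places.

68.84°, 100.82°

The central angle between A and B is δ = 0.4650 rad.
With f = 0.5, the slerp weights are sin((1−f)δ)/sin δ = 0.5138 and sin(fδ)/sin δ = 0.5138.
Weighted sum of the unit vectors: (0.5138)·(0.0852,0.1863,0.9788) + (0.5138)·(-0.2170,0.5037,0.8362) = (-0.0677, 0.3545, 0.9326).
Converting back: φ = atan2(z, √(x²+y²)) = 68.84°, λ = atan2(y, x) = 100.82°.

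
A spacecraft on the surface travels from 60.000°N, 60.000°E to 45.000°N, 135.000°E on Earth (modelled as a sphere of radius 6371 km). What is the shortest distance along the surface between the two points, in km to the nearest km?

5033 km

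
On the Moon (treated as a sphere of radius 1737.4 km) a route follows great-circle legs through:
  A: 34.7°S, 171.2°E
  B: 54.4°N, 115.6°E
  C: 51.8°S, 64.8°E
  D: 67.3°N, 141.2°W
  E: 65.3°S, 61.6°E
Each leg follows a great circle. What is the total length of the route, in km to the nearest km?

16558 km

Leg A→B: central angle 1.7645 rad, distance 3065.6 km.
Leg B→C: central angle 1.9948 rad, distance 3465.8 km.
Leg C→D: central angle 2.7919 rad, distance 4850.6 km.
Leg D→E: central angle 2.9789 rad, distance 5175.5 km.
Total: 3065.6 + 3465.8 + 4850.6 + 5175.5 ≈ 16558 km.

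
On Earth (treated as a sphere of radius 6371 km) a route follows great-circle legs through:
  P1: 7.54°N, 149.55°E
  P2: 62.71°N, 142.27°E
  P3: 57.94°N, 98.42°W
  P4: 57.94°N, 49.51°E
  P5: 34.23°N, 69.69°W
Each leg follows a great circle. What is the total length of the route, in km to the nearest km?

26931 km

Leg P1→P2: central angle 0.9674 rad, distance 6163.0 km.
Leg P2→P3: central angle 0.8840 rad, distance 5632.3 km.
Leg P3→P4: central angle 1.0707 rad, distance 6821.6 km.
Leg P4→P5: central angle 1.3051 rad, distance 8314.5 km.
Total: 6163.0 + 5632.3 + 6821.6 + 8314.5 ≈ 26931 km.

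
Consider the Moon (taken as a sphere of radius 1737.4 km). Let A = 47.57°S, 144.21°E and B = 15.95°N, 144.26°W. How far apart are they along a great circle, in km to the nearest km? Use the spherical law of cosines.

Let φ₁ = -0.8303 rad, φ₂ = 0.2784 rad, and Δλ = 1.2484 rad.
cos c = sin φ₁ sin φ₂ + cos φ₁ cos φ₂ cos Δλ = (-0.7381)(0.2748) + (0.6747)(0.9615)(0.3168) = 0.00269,
so c = arccos(0.00269) = 1.56811 rad.
Distance = R·c = 1737.4 × 1.5681 ≈ 2724 km.

2724 km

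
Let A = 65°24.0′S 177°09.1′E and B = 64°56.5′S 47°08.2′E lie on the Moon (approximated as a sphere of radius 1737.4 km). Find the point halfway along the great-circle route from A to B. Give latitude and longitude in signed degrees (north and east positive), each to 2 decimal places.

Central angle δ = 0.7809 rad. Interpolating on the sphere with fraction f = 0.5:
P = [sin((1−f)δ)·A + sin(fδ)·B] / sin δ = 0.5407·A + 0.5407·B in Cartesian coordinates,
giving P = (-0.0690, 0.1790, -0.9814), i.e. latitude -78.94°, longitude 111.08°.

-78.94°, 111.08°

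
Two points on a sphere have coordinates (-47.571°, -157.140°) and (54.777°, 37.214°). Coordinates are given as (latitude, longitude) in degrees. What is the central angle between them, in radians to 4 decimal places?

2.9410 rad

Let φ₁ = -0.8303 rad, φ₂ = 0.9560 rad, and Δλ = -2.8911 rad.
cos c = sin φ₁ sin φ₂ + cos φ₁ cos φ₂ cos Δλ = (-0.7381)(0.8169) + (0.6747)(0.5768)(-0.9688) = -0.97995,
so c = arccos(-0.97995) = 2.94103 rad.
So the angular separation is 2.9410 rad.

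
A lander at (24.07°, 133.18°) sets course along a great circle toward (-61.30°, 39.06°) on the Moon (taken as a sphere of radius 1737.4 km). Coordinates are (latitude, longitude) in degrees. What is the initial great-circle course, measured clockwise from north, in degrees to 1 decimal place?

With φ₁ = 0.4201, φ₂ = -1.0699, Δλ = -1.6427 rad, the forward-azimuth formula gives
θ = atan2( sin Δλ cos φ₂ , cos φ₁ sin φ₂ − sin φ₁ cos φ₂ cos Δλ ) = atan2(-0.4790, -0.7868) = -148.67°.
Adding 360° brings this into [0°, 360°): 211.3°.

211.3°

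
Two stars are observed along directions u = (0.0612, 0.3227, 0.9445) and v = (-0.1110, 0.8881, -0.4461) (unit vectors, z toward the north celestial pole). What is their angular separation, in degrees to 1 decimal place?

u·v = -0.1415; |u| = 1.0000, |v| = 1.0000.
cos θ = (u·v)/(|u||v|) = -0.1415, so θ = 98.1°.

98.1°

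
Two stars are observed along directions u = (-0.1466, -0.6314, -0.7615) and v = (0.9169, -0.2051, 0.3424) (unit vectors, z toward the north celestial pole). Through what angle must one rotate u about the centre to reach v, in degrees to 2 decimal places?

u·v = -0.2657; |u| = 1.0000, |v| = 1.0000.
cos θ = (u·v)/(|u||v|) = -0.2656, so θ = 105.41°.

105.41°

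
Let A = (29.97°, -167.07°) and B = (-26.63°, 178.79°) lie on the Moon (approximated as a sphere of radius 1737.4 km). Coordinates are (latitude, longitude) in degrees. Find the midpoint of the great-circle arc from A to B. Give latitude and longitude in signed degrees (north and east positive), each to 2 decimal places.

The central angle between A and B is δ = 1.0157 rad.
With f = 0.5, the slerp weights are sin((1−f)δ)/sin δ = 0.5722 and sin(fδ)/sin δ = 0.5722.
Weighted sum of the unit vectors: (0.5722)·(-0.8443,-0.1938,0.4995) + (0.5722)·(-0.8937,0.0189,-0.4482) = (-0.9945, -0.1001, 0.0294).
Converting back: φ = atan2(z, √(x²+y²)) = 1.68°, λ = atan2(y, x) = -174.25°.

1.68°, -174.25°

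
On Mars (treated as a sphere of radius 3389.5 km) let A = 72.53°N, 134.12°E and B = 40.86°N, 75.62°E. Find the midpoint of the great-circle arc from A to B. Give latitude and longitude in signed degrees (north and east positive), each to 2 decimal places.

59.47°, 91.28°

The central angle between A and B is δ = 0.7337 rad.
With f = 0.5, the slerp weights are sin((1−f)δ)/sin δ = 0.5356 and sin(fδ)/sin δ = 0.5356.
Weighted sum of the unit vectors: (0.5356)·(-0.2090,0.2155,0.9539) + (0.5356)·(0.1878,0.7326,0.6542) = (-0.0113, 0.5079, 0.8614).
Converting back: φ = atan2(z, √(x²+y²)) = 59.47°, λ = atan2(y, x) = 91.28°.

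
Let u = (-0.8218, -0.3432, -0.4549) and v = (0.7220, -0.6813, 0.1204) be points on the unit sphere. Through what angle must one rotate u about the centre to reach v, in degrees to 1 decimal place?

114.5°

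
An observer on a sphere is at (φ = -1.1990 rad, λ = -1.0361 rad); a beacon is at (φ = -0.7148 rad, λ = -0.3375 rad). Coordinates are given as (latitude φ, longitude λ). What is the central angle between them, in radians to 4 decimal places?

With latitudes φ₁ = -68.698°, φ₂ = -40.955° and longitude difference Δλ = 40.027°:
Haversine: a = sin²(Δφ/2) + cos φ₁ cos φ₂ sin²(Δλ/2) = 0.0575 + (0.3633)(0.7552)(0.1171) = 0.08961.
Central angle c = 2·arcsin(√a) = 0.60803 rad.
So the angular separation is 0.6080 rad.

0.6080 rad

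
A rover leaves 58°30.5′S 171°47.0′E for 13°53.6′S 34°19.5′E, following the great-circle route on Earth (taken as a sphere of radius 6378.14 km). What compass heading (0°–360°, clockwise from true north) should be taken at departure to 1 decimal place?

221.8°

With φ₁ = -1.0212, φ₂ = -0.2425, Δλ = -2.3991 rad, the forward-azimuth formula gives
θ = atan2( sin Δλ cos φ₂ , cos φ₁ sin φ₂ − sin φ₁ cos φ₂ cos Δλ ) = atan2(-0.6563, -0.7353) = -138.25°.
Adding 360° brings this into [0°, 360°): 221.8°.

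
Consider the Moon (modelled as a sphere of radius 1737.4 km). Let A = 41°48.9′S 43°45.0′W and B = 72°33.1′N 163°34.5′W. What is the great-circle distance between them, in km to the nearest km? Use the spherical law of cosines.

4195 km

In radians: φ₁ = -0.7298, φ₂ = 1.2663, Δλ = -119.825° = -2.0913 rad.
cos c = sin φ₁ sin φ₂ + cos φ₁ cos φ₂ cos Δλ = (-0.6667)(0.9540) + (0.7453)(0.2998)(-0.4974) = -0.74720,
so c = arccos(-0.74720) = 2.41463 rad.
Distance = R·c = 1737.4 × 2.4146 ≈ 4195 km.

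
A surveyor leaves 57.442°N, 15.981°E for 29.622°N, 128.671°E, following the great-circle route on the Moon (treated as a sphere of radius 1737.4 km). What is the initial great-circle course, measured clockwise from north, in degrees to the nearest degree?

56°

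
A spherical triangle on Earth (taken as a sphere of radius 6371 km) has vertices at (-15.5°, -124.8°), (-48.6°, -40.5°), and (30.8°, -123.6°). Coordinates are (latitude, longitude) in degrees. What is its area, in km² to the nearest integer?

Side lengths (central angles): a = 1.8921, b = 0.8083, c = 1.3039 rad; semiperimeter s = 2.0022.
By l'Huilier's theorem, tan(E/4) = √[tan(s/2) tan((s−a)/2) tan((s−b)/2) tan((s−c)/2)], giving spherical excess E = 0.5793 rad.
Area = E·R² = 0.5793 × (6371)² ≈ 23515417 km².

23515417 km²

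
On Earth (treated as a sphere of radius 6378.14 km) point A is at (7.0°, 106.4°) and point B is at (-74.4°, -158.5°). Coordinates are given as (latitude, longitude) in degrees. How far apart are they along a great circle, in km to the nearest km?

Let φ₁ = 0.1222 rad, φ₂ = -1.2985 rad, and Δλ = 1.6598 rad.
Haversine: a = sin²(Δφ/2) + cos φ₁ cos φ₂ sin²(Δλ/2) = 0.4252 + (0.9925)(0.2689)(0.5444) = 0.57055.
Central angle c = 2·arcsin(√a) = 1.71238 rad.
Distance = R·c = 6378.14 × 1.7124 ≈ 10922 km.

10922 km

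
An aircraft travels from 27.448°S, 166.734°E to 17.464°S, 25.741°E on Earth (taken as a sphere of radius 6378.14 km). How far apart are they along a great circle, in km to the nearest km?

In radians: φ₁ = -0.4791, φ₂ = -0.3048, Δλ = -140.993° = -2.4608 rad.
cos c = sin φ₁ sin φ₂ + cos φ₁ cos φ₂ cos Δλ = (-0.4609)(-0.3001) + (0.8874)(0.9539)(-0.7771) = -0.51948,
so c = arccos(-0.51948) = 2.11703 rad.
Distance = R·c = 6378.14 × 2.1170 ≈ 13503 km.

13503 km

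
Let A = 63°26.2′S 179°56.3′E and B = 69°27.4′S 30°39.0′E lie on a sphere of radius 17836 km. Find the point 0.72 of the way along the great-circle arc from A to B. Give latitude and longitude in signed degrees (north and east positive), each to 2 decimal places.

Central angle δ = 0.7917 rad. Interpolating on the sphere with fraction f = 0.72:
P = [sin((1−f)δ)·A + sin(fδ)·B] / sin δ = 0.3090·A + 0.7584·B in Cartesian coordinates,
giving P = (0.0908, 0.1358, -0.9866), i.e. latitude -80.60°, longitude 56.24°.

-80.60°, 56.24°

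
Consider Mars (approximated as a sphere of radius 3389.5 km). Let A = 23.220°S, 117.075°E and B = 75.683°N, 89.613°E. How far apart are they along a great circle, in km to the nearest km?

In radians: φ₁ = -0.4053, φ₂ = 1.3209, Δλ = -27.462° = -0.4793 rad.
cos c = sin φ₁ sin φ₂ + cos φ₁ cos φ₂ cos Δλ = (-0.3943)(0.9689) + (0.9190)(0.2473)(0.8873) = -0.18037,
so c = arccos(-0.18037) = 1.75216 rad.
Distance = R·c = 3389.5 × 1.7522 ≈ 5939 km.

5939 km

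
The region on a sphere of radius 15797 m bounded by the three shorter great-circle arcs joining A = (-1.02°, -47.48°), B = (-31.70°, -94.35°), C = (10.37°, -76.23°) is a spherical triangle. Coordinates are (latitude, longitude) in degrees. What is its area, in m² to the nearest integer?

57553899 m²

Side lengths (central angles): a = 0.7942, b = 0.5374, c = 0.9386 rad; semiperimeter s = 1.1351.
By l'Huilier's theorem, tan(E/4) = √[tan(s/2) tan((s−a)/2) tan((s−b)/2) tan((s−c)/2)], giving spherical excess E = 0.2306 rad.
Area = E·R² = 0.2306 × (15797)² ≈ 57553899 m².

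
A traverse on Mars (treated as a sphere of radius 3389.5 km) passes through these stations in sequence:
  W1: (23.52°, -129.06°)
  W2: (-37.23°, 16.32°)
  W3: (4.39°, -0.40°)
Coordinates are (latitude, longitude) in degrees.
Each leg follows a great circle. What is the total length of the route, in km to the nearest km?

11347 km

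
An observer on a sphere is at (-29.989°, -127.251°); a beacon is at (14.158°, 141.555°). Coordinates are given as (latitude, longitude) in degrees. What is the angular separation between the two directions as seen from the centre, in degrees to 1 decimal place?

98.0°

With latitudes φ₁ = -29.989°, φ₂ = 14.158° and longitude difference Δλ = -91.194°:
cos c = sin φ₁ sin φ₂ + cos φ₁ cos φ₂ cos Δλ = (-0.4998)(0.2446) + (0.8661)(0.9696)(-0.0208) = -0.13976,
so c = arccos(-0.13976) = 1.71101 rad.
So the angular separation is 98.0°.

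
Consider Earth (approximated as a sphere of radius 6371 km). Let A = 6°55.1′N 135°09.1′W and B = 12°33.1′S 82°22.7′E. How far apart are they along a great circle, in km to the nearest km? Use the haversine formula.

15859 km

In radians: φ₁ = 0.1207, φ₂ = -0.2191, Δλ = -142.470° = -2.4866 rad.
Haversine: a = sin²(Δφ/2) + cos φ₁ cos φ₂ sin²(Δλ/2) = 0.0286 + (0.9927)(0.9761)(0.8965) = 0.89731.
Central angle c = 2·arcsin(√a) = 2.48918 rad.
Distance = R·c = 6371 × 2.4892 ≈ 15859 km.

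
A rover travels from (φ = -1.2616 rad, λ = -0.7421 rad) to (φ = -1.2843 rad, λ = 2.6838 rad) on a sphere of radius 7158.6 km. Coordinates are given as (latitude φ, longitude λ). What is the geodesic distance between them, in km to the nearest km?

With latitudes φ₁ = -72.284°, φ₂ = -73.585° and longitude difference Δλ = -163.710°:
Haversine: a = sin²(Δφ/2) + cos φ₁ cos φ₂ sin²(Δλ/2) = 0.0001 + (0.3043)(0.2826)(0.9799) = 0.08439.
Central angle c = 2·arcsin(√a) = 0.58951 rad.
Distance = R·c = 7158.6 × 0.5895 ≈ 4220 km.

4220 km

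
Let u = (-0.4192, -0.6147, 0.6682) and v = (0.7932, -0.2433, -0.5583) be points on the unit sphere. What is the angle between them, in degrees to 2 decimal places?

123.78°

u·v = -0.5560; |u| = 1.0000, |v| = 1.0000.
cos θ = (u·v)/(|u||v|) = -0.5560, so θ = 123.78°.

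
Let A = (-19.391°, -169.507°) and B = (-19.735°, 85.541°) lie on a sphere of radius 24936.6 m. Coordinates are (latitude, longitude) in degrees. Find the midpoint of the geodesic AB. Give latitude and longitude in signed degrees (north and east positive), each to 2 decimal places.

The central angle between A and B is δ = 1.6880 rad.
With f = 0.5, the slerp weights are sin((1−f)δ)/sin δ = 0.7525 and sin(fδ)/sin δ = 0.7525.
Weighted sum of the unit vectors: (0.7525)·(-0.9275,-0.1718,-0.3320) + (0.7525)·(0.0732,0.9384,-0.3377) = (-0.6429, 0.5769, -0.5039).
Converting back: φ = atan2(z, √(x²+y²)) = -30.26°, λ = atan2(y, x) = 138.10°.

-30.26°, 138.10°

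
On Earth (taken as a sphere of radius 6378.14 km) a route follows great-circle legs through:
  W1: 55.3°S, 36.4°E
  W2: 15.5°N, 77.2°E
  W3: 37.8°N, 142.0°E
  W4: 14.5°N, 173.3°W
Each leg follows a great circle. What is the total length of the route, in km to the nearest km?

20629 km

Leg W1→W2: central angle 1.3740 rad, distance 8763.4 km.
Leg W2→W3: central angle 1.0610 rad, distance 6767.3 km.
Leg W3→W4: central angle 0.7993 rad, distance 5098.0 km.
Total: 8763.4 + 6767.3 + 5098.0 ≈ 20629 km.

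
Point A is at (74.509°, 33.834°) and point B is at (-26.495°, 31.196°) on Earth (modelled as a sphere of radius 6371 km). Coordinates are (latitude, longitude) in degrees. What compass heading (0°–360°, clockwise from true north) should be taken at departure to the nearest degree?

With φ₁ = 1.3004, φ₂ = -0.4624, Δλ = -0.0460 rad, the forward-azimuth formula gives
θ = atan2( sin Δλ cos φ₂ , cos φ₁ sin φ₂ − sin φ₁ cos φ₂ cos Δλ ) = atan2(-0.0412, -0.9807) = -177.59°.
Adding 360° brings this into [0°, 360°): 182°.

182°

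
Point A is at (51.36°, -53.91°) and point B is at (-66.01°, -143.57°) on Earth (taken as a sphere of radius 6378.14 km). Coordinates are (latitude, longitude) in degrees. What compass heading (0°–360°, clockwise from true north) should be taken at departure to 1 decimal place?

215.4°

With φ₁ = 0.8964, φ₂ = -1.1521, Δλ = -1.5649 rad, the forward-azimuth formula gives
θ = atan2( sin Δλ cos φ₂ , cos φ₁ sin φ₂ − sin φ₁ cos φ₂ cos Δλ ) = atan2(-0.4066, -0.5724) = -144.61°.
Adding 360° brings this into [0°, 360°): 215.4°.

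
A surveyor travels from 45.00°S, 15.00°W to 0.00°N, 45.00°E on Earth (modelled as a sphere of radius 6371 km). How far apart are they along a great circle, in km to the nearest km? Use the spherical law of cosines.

In radians: φ₁ = -0.7854, φ₂ = 0.0000, Δλ = 60.000° = 1.0472 rad.
cos c = sin φ₁ sin φ₂ + cos φ₁ cos φ₂ cos Δλ = (-0.7071)(0.0000) + (0.7071)(1.0000)(0.5000) = 0.35355,
so c = arccos(0.35355) = 1.20943 rad.
Distance = R·c = 6371 × 1.2094 ≈ 7705 km.

7705 km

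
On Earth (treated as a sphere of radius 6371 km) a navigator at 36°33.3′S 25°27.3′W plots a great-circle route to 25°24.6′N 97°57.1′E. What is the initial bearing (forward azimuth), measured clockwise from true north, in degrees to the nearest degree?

Δλ = 123.407° = 2.1539 rad.
y = sin Δλ · cos φ₂ = (0.8348)(0.9033) = 0.7540
x = cos φ₁ sin φ₂ − sin φ₁ cos φ₂ cos Δλ = (0.8033)(0.4291) − (-0.5956)(0.9033)(-0.5506) = 0.0485
θ = atan2(y, x) = 86.32°, so the bearing is 86°.

86°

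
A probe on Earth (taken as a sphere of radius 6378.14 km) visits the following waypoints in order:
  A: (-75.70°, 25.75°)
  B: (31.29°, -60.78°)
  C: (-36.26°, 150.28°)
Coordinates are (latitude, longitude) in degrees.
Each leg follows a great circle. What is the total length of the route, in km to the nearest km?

Leg A→B: central angle 2.0835 rad, distance 13288.6 km.
Leg B→C: central angle 2.6847 rad, distance 17123.7 km.
Total: 13288.6 + 17123.7 ≈ 30412 km.

30412 km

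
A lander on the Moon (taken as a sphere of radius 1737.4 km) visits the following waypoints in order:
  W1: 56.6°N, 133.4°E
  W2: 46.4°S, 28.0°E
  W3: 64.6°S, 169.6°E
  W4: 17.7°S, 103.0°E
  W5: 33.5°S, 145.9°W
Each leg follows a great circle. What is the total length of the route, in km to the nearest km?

Leg W1→W2: central angle 2.3538 rad, distance 4089.4 km.
Leg W2→W3: central angle 1.1348 rad, distance 1971.5 km.
Leg W3→W4: central angle 1.1186 rad, distance 1943.5 km.
Leg W4→W5: central angle 1.6893 rad, distance 2934.9 km.
Total: 4089.4 + 1971.5 + 1943.5 + 2934.9 ≈ 10939 km.

10939 km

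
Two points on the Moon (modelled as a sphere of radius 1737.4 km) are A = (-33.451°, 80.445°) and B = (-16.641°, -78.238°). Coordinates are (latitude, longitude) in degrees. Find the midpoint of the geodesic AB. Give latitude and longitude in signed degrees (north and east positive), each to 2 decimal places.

Central angle δ = 2.1980 rad. Interpolating on the sphere with fraction f = 0.5:
P = [sin((1−f)δ)·A + sin(fδ)·B] / sin δ = 1.1001·A + 1.1001·B in Cartesian coordinates,
giving P = (0.3672, -0.1268, -0.9215), i.e. latitude -67.14°, longitude -19.04°.

-67.14°, -19.04°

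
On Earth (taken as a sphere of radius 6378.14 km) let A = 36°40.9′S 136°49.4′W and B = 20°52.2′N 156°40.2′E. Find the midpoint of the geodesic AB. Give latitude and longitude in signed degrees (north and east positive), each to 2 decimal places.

Central angle δ = 1.4848 rad. Interpolating on the sphere with fraction f = 0.5:
P = [sin((1−f)δ)·A + sin(fδ)·B] / sin δ = 0.6786·A + 0.6786·B in Cartesian coordinates,
giving P = (-0.9790, -0.1213, -0.1636), i.e. latitude -9.42°, longitude -172.94°.

-9.42°, -172.94°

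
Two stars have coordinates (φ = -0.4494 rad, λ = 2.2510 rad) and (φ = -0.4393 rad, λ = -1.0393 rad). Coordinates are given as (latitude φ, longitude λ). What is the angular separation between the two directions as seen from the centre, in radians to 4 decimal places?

2.2414 rad

With latitudes φ₁ = -25.749°, φ₂ = -25.170° and longitude difference Δλ = 171.480°:
cos c = sin φ₁ sin φ₂ + cos φ₁ cos φ₂ cos Δλ = (-0.4344)(-0.4253) + (0.9007)(0.9050)(-0.9890) = -0.62142,
so c = arccos(-0.62142) = 2.24136 rad.
So the angular separation is 2.2414 rad.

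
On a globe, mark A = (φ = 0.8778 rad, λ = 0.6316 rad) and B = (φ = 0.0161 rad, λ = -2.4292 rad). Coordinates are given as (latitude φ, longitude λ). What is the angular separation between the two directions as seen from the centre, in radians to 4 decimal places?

2.2450 rad

With latitudes φ₁ = 50.294°, φ₂ = 0.922° and longitude difference Δλ = -175.371°:
cos c = sin φ₁ sin φ₂ + cos φ₁ cos φ₂ cos Δλ = (0.7693)(0.0161) + (0.6388)(0.9999)(-0.9967) = -0.62429,
so c = arccos(-0.62429) = 2.24502 rad.
So the angular separation is 2.2450 rad.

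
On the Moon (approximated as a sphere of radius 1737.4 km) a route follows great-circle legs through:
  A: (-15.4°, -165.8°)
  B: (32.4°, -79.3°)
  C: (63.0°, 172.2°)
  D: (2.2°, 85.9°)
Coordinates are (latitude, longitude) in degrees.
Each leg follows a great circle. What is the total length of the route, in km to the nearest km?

7606 km

Leg A→B: central angle 1.6635 rad, distance 2890.2 km.
Leg B→C: central angle 1.2070 rad, distance 2097.1 km.
Leg C→D: central angle 1.5073 rad, distance 2618.7 km.
Total: 2890.2 + 2097.1 + 2618.7 ≈ 7606 km.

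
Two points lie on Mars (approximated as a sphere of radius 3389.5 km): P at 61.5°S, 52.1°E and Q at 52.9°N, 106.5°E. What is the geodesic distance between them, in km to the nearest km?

7231 km

Let φ₁ = -1.0734 rad, φ₂ = 0.9233 rad, and Δλ = 0.9495 rad.
Haversine: a = sin²(Δφ/2) + cos φ₁ cos φ₂ sin²(Δλ/2) = 0.7066 + (0.4772)(0.6032)(0.2089) = 0.76669.
Central angle c = 2·arcsin(√a) = 2.13339 rad.
Distance = R·c = 3389.5 × 2.1334 ≈ 7231 km.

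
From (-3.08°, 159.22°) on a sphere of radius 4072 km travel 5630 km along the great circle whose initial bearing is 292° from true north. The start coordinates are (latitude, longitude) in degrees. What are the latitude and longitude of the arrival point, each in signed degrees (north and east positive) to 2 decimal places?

Angular distance δ = d/R = 5630/4072 = 1.38261 rad; initial bearing θ = 5.0964 rad.
sin φ₂ = sin φ₁ cos δ + cos φ₁ sin δ cos θ = (-0.0537)(0.1871) + (0.9986)(0.9823)(0.3746) = 0.3574, so φ₂ = 20.94°.
Δλ = atan2(sin θ sin δ cos φ₁, cos δ − sin φ₁ sin φ₂) = atan2(-0.9095, 0.2063) = -77.221°.
λ₂ = 159.220° − 77.221° = 82.00°.

20.94°, 82.00°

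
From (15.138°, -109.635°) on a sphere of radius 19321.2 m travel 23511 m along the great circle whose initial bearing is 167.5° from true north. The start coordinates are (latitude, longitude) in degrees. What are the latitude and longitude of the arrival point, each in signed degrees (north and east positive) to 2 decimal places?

-52.51°, -90.15°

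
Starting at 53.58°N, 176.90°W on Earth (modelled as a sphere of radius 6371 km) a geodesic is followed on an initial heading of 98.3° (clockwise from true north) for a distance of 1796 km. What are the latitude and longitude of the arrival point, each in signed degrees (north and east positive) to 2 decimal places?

Angular distance δ = d/R = 1796/6371 = 0.28190 rad; initial bearing θ = 1.7157 rad.
sin φ₂ = sin φ₁ cos δ + cos φ₁ sin δ cos θ = (0.8047)(0.9605) + (0.5937)(0.2782)(-0.1444) = 0.7491, so φ₂ = 48.51°.
Δλ = atan2(sin θ sin δ cos φ₁, cos δ − sin φ₁ sin φ₂) = atan2(0.1634, 0.3578) = 24.552°.
λ₂ = -176.900° + 24.552° = -152.35°.

48.51°, -152.35°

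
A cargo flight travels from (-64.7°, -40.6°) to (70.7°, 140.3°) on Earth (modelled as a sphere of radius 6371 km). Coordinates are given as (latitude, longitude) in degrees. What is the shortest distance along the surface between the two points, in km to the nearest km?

19347 km

Let φ₁ = -1.1292 rad, φ₂ = 1.2339 rad, and Δλ = -3.1259 rad.
cos c = sin φ₁ sin φ₂ + cos φ₁ cos φ₂ cos Δλ = (-0.9041)(0.9438) + (0.4274)(0.3305)(-0.9999) = -0.99450,
so c = arccos(-0.99450) = 3.03671 rad.
Distance = R·c = 6371 × 3.0367 ≈ 19347 km.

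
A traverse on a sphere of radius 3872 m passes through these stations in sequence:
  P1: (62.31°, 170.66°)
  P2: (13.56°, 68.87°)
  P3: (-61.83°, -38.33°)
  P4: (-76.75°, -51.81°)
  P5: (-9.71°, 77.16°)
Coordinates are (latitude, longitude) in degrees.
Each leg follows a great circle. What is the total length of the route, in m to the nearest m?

20119 m

Leg P1→P2: central angle 1.4552 rad, distance 5634.6 m.
Leg P2→P3: central angle 1.9203 rad, distance 7435.3 m.
Leg P3→P4: central angle 0.2717 rad, distance 1052.2 m.
Leg P4→P5: central angle 1.5487 rad, distance 5996.6 m.
Total: 5634.6 + 7435.3 + 1052.2 + 5996.6 ≈ 20119 m.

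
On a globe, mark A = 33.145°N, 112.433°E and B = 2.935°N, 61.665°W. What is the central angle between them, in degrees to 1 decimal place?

143.5°

Let φ₁ = 0.5785 rad, φ₂ = 0.0512 rad, and Δλ = -3.0386 rad.
Haversine: a = sin²(Δφ/2) + cos φ₁ cos φ₂ sin²(Δλ/2) = 0.0679 + (0.8373)(0.9987)(0.9973) = 0.90188.
Central angle c = 2·arcsin(√a) = 2.50439 rad.
So the angular separation is 143.5°.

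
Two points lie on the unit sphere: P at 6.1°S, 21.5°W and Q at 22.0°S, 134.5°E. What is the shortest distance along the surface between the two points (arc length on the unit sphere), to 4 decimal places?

2.5021

In radians: φ₁ = -0.1065, φ₂ = -0.3840, Δλ = 156.000° = 2.7227 rad.
cos c = sin φ₁ sin φ₂ + cos φ₁ cos φ₂ cos Δλ = (-0.1063)(-0.3746) + (0.9943)(0.9272)(-0.9135) = -0.80242,
so c = arccos(-0.80242) = 2.50214 rad.
On the unit sphere the arc length equals the central angle: 2.5021.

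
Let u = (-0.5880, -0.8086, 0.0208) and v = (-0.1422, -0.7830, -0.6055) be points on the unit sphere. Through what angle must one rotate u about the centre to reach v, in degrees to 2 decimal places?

45.24°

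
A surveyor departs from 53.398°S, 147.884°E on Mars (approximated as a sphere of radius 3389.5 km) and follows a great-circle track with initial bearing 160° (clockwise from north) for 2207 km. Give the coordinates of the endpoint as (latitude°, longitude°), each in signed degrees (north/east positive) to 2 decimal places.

-78.00°, -126.82°

Angular distance δ = d/R = 2207/3389.5 = 0.65113 rad; initial bearing θ = 2.7925 rad.
sin φ₂ = sin φ₁ cos δ + cos φ₁ sin δ cos θ = (-0.8028)(0.7954) + (0.5963)(0.6061)(-0.9397) = -0.9781, so φ₂ = -78.00°.
Δλ = atan2(sin θ sin δ cos φ₁, cos δ − sin φ₁ sin φ₂) = atan2(0.1236, 0.0102) = 85.301°.
λ₂ = 147.884° + 85.301° = 233.18° → -126.82° after wrapping to (−180°, 180°].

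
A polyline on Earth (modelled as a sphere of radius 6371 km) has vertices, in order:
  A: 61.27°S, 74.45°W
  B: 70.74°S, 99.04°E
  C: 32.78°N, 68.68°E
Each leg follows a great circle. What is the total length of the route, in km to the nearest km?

17089 km

Leg A→B: central angle 0.8362 rad, distance 5327.5 km.
Leg B→C: central angle 1.8461 rad, distance 11761.3 km.
Total: 5327.5 + 11761.3 ≈ 17089 km.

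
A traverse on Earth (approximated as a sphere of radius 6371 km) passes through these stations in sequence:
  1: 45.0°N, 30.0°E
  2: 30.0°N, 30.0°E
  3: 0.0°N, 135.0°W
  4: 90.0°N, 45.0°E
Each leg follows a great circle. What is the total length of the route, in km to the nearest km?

Leg 1→2: central angle 0.2618 rad, distance 1667.9 km.
Leg 2→3: central angle 2.5617 rad, distance 16320.5 km.
Leg 3→4: central angle 1.5708 rad, distance 10007.5 km.
Total: 1667.9 + 16320.5 + 10007.5 ≈ 27996 km.

27996 km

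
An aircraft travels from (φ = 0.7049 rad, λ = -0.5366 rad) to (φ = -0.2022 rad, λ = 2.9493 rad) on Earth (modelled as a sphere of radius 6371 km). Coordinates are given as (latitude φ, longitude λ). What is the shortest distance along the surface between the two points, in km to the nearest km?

In radians: φ₁ = 0.7049, φ₂ = -0.2022, Δλ = -160.273° = -2.7973 rad.
Haversine: a = sin²(Δφ/2) + cos φ₁ cos φ₂ sin²(Δλ/2) = 0.1920 + (0.7617)(0.9796)(0.9707) = 0.91625.
Central angle c = 2·arcsin(√a) = 2.55439 rad.
Distance = R·c = 6371 × 2.5544 ≈ 16274 km.

16274 km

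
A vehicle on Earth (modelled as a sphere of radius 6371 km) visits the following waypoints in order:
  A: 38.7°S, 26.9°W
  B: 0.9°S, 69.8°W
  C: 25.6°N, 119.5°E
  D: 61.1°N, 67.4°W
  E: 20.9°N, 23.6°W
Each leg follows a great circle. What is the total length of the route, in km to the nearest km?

39100 km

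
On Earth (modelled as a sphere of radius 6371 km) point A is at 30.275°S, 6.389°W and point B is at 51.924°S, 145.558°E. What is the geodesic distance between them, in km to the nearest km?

With latitudes φ₁ = -30.275°, φ₂ = -51.924° and longitude difference Δλ = 151.947°:
Haversine: a = sin²(Δφ/2) + cos φ₁ cos φ₂ sin²(Δλ/2) = 0.0353 + (0.8636)(0.6167)(0.9413) = 0.53658.
Central angle c = 2·arcsin(√a) = 1.64402 rad.
Distance = R·c = 6371 × 1.6440 ≈ 10474 km.

10474 km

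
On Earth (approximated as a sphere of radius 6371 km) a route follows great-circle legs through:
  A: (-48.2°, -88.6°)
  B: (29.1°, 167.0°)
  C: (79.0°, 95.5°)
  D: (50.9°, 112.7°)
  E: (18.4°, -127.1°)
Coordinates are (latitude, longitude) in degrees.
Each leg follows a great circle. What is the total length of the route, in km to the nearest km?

Leg A→B: central angle 2.1029 rad, distance 13397.9 km.
Leg B→C: central angle 1.0118 rad, distance 6446.4 km.
Leg C→D: central angle 0.5017 rad, distance 3196.6 km.
Leg D→E: central angle 1.6269 rad, distance 10364.9 km.
Total: 13397.9 + 6446.4 + 3196.6 + 10364.9 ≈ 33406 km.

33406 km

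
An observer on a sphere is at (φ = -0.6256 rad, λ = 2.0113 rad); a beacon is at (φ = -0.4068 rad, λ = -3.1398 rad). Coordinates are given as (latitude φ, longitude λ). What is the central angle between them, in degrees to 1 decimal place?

56.8°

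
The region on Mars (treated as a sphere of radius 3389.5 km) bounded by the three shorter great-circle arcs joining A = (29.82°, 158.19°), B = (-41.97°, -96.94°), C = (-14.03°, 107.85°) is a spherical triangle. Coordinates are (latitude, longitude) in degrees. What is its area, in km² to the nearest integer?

24025377 km²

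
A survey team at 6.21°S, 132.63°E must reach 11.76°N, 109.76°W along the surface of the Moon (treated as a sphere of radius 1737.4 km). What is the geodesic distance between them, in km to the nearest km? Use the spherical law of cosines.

Let φ₁ = -0.1084 rad, φ₂ = 0.2053 rad, and Δλ = 2.0527 rad.
cos c = sin φ₁ sin φ₂ + cos φ₁ cos φ₂ cos Δλ = (-0.1082)(0.2038) + (0.9941)(0.9790)(-0.4635) = -0.47311,
so c = arccos(-0.47311) = 2.06361 rad.
Distance = R·c = 1737.4 × 2.0636 ≈ 3585 km.

3585 km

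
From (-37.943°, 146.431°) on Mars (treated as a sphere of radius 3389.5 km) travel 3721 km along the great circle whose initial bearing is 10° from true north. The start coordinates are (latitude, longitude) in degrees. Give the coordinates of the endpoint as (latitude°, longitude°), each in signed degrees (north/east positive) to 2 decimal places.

Angular distance δ = d/R = 3721/3389.5 = 1.09780 rad; initial bearing θ = 0.1745 rad.
sin φ₂ = sin φ₁ cos δ + cos φ₁ sin δ cos θ = (-0.6149)(0.4556) + (0.7886)(0.8902)(0.9848) = 0.4113, so φ₂ = 24.28°.
Δλ = atan2(sin θ sin δ cos φ₁, cos δ − sin φ₁ sin φ₂) = atan2(0.1219, 0.7084) = 9.764°.
λ₂ = 146.431° + 9.764° = 156.19°.

24.28°, 156.19°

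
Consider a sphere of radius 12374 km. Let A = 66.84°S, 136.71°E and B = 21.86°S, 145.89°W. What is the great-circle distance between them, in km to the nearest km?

With latitudes φ₁ = -66.840°, φ₂ = -21.860° and longitude difference Δλ = 77.400°:
Haversine: a = sin²(Δφ/2) + cos φ₁ cos φ₂ sin²(Δλ/2) = 0.1463 + (0.3933)(0.9281)(0.3909) = 0.28902.
Central angle c = 2·arcsin(√a) = 1.13519 rad.
Distance = R·c = 12374 × 1.1352 ≈ 14047 km.

14047 km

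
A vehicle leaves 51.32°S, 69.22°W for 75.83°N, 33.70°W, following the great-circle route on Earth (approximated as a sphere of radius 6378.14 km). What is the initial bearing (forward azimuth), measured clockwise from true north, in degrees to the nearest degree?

With φ₁ = -0.8957, φ₂ = 1.3235, Δλ = 0.6199 rad, the forward-azimuth formula gives
θ = atan2( sin Δλ cos φ₂ , cos φ₁ sin φ₂ − sin φ₁ cos φ₂ cos Δλ ) = atan2(0.1422, 0.7615) = 10.58°.
So the initial bearing is 11°.

11°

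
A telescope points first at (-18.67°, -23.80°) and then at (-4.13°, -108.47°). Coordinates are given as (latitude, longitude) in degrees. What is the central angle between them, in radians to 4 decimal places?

In radians: φ₁ = -0.3259, φ₂ = -0.0721, Δλ = -84.670° = -1.4778 rad.
Haversine: a = sin²(Δφ/2) + cos φ₁ cos φ₂ sin²(Δλ/2) = 0.0160 + (0.9474)(0.9974)(0.4536) = 0.44459.
Central angle c = 2·arcsin(√a) = 1.45974 rad.
So the angular separation is 1.4597 rad.

1.4597 rad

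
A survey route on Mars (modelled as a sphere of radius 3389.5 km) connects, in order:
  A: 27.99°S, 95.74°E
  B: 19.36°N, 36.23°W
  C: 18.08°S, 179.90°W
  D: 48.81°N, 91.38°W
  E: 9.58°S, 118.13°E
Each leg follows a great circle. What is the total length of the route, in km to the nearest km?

30602 km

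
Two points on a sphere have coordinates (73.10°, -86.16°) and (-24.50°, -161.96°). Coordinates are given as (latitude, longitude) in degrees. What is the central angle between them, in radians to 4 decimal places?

1.9091 rad

With latitudes φ₁ = 73.100°, φ₂ = -24.500° and longitude difference Δλ = -75.800°:
Haversine: a = sin²(Δφ/2) + cos φ₁ cos φ₂ sin²(Δλ/2) = 0.5661 + (0.2907)(0.9100)(0.3773) = 0.66595.
Central angle c = 2·arcsin(√a) = 1.90911 rad.
So the angular separation is 1.9091 rad.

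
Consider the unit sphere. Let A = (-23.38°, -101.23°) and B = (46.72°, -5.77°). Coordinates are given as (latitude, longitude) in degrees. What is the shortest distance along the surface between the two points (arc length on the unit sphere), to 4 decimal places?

In radians: φ₁ = -0.4081, φ₂ = 0.8154, Δλ = 95.460° = 1.6661 rad.
cos c = sin φ₁ sin φ₂ + cos φ₁ cos φ₂ cos Δλ = (-0.3968)(0.7280) + (0.9179)(0.6856)(-0.0952) = -0.34877,
so c = arccos(-0.34877) = 1.92706 rad.
On the unit sphere the arc length equals the central angle: 1.9271.

1.9271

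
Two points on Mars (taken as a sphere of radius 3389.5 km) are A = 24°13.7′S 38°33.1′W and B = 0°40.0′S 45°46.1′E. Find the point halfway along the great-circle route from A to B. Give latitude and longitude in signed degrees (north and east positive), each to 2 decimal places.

-16.57°, 6.00°

Central angle δ = 1.4756 rad. Interpolating on the sphere with fraction f = 0.5:
P = [sin((1−f)δ)·A + sin(fδ)·B] / sin δ = 0.6757·A + 0.6757·B in Cartesian coordinates,
giving P = (0.9532, 0.1001, -0.2852), i.e. latitude -16.57°, longitude 6.00°.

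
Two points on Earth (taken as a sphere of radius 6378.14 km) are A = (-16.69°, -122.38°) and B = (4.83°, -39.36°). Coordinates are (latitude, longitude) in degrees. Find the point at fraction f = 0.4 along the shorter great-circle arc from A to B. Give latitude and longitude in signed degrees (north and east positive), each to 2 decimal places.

-10.16°, -88.14°

The central angle between A and B is δ = 1.4789 rad.
With f = 0.4, the slerp weights are sin((1−f)δ)/sin δ = 0.7787 and sin(fδ)/sin δ = 0.5600.
Weighted sum of the unit vectors: (0.7787)·(-0.5130,-0.8089,-0.2872) + (0.5600)·(0.7704,-0.6319,0.0842) = (0.0320, -0.9838, -0.1765).
Converting back: φ = atan2(z, √(x²+y²)) = -10.16°, λ = atan2(y, x) = -88.14°.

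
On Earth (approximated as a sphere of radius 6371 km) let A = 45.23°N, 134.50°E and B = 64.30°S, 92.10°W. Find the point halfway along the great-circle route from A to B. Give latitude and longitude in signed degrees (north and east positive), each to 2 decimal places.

-20.39°, 172.29°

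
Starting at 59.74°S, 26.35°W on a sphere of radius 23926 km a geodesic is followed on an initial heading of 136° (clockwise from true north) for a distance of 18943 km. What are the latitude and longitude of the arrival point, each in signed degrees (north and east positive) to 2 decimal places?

-59.86°, 73.75°

Angular distance δ = d/R = 18943/23926 = 0.79173 rad; initial bearing θ = 2.3736 rad.
sin φ₂ = sin φ₁ cos δ + cos φ₁ sin δ cos θ = (-0.8637)(0.7026) + (0.5039)(0.7116)(-0.7193) = -0.8648, so φ₂ = -59.86°.
Δλ = atan2(sin θ sin δ cos φ₁, cos δ − sin φ₁ sin φ₂) = atan2(0.2491, -0.0444) = 100.101°.
λ₂ = -26.350° + 100.101° = 73.75°.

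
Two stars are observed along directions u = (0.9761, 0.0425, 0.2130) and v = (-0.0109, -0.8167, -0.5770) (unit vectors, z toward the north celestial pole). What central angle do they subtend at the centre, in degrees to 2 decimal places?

99.69°

u·v = -0.1683; |u| = 1.0000, |v| = 1.0000.
cos θ = (u·v)/(|u||v|) = -0.1683, so θ = 99.69°.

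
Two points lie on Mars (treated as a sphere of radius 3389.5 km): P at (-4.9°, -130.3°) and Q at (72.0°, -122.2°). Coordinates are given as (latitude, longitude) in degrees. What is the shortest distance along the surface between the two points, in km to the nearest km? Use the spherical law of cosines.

4560 km

In radians: φ₁ = -0.0855, φ₂ = 1.2566, Δλ = 8.100° = 0.1414 rad.
cos c = sin φ₁ sin φ₂ + cos φ₁ cos φ₂ cos Δλ = (-0.0854)(0.9511) + (0.9963)(0.3090)(0.9900) = 0.22358,
so c = arccos(0.22358) = 1.34531 rad.
Distance = R·c = 3389.5 × 1.3453 ≈ 4560 km.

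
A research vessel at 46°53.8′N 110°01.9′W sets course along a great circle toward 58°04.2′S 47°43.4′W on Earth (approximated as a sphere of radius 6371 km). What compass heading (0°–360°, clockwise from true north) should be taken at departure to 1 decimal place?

148.3°

Δλ = 62.308° = 1.0875 rad.
y = sin Δλ · cos φ₂ = (0.8855)(0.5289) = 0.4683
x = cos φ₁ sin φ₂ − sin φ₁ cos φ₂ cos Δλ = (0.6833)(-0.8487) − (0.7301)(0.5289)(0.4647) = -0.7594
θ = atan2(y, x) = 148.34°, so the bearing is 148.3°.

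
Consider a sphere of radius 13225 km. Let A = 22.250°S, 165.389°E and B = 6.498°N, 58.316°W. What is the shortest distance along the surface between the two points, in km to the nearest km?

31171 km

Let φ₁ = -0.3883 rad, φ₂ = 0.1134 rad, and Δλ = 2.3788 rad.
cos c = sin φ₁ sin φ₂ + cos φ₁ cos φ₂ cos Δλ = (-0.3786)(0.1132) + (0.9255)(0.9936)(-0.7229) = -0.70763,
so c = arccos(-0.70763) = 2.35694 rad.
Distance = R·c = 13225 × 2.3569 ≈ 31171 km.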